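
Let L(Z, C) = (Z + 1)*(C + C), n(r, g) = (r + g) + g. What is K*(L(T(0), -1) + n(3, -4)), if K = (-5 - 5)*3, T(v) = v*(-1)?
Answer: 210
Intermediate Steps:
n(r, g) = r + 2*g (n(r, g) = (g + r) + g = r + 2*g)
T(v) = -v
L(Z, C) = 2*C*(1 + Z) (L(Z, C) = (1 + Z)*(2*C) = 2*C*(1 + Z))
K = -30 (K = -10*3 = -30)
K*(L(T(0), -1) + n(3, -4)) = -30*(2*(-1)*(1 - 1*0) + (3 + 2*(-4))) = -30*(2*(-1)*(1 + 0) + (3 - 8)) = -30*(2*(-1)*1 - 5) = -30*(-2 - 5) = -30*(-7) = 210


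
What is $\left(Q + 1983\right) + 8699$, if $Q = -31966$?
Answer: $-21284$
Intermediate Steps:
$\left(Q + 1983\right) + 8699 = \left(-31966 + 1983\right) + 8699 = -29983 + 8699 = -21284$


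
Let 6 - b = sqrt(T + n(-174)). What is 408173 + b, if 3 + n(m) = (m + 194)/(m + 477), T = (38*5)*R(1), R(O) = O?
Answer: 408179 - sqrt(17174343)/303 ≈ 4.0817e+5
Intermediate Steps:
T = 190 (T = (38*5)*1 = 190*1 = 190)
n(m) = -3 + (194 + m)/(477 + m) (n(m) = -3 + (m + 194)/(m + 477) = -3 + (194 + m)/(477 + m))
b = 6 - sqrt(17174343)/303 (b = 6 - sqrt(190 + (-1237 - 2*(-174))/(477 - 174)) = 6 - sqrt(190 + (-1237 + 348)/303) = 6 - sqrt(190 + (1/303)*(-889)) = 6 - sqrt(190 - 889/303) = 6 - sqrt(56681/303) = 6 - sqrt(17174343)/303 ≈ -7.6772)
408173 + b = 408173 + (6 - sqrt(17174343)/303) = 408179 - sqrt(17174343)/303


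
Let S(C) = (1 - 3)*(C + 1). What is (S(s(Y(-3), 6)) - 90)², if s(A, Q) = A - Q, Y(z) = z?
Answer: 5476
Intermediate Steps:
S(C) = -2 - 2*C (S(C) = -2*(1 + C) = -2 - 2*C)
(S(s(Y(-3), 6)) - 90)² = ((-2 - 2*(-3 - 1*6)) - 90)² = ((-2 - 2*(-3 - 6)) - 90)² = ((-2 - 2*(-9)) - 90)² = ((-2 + 18) - 90)² = (16 - 90)² = (-74)² = 5476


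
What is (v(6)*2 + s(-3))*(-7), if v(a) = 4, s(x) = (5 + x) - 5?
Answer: -35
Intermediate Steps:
s(x) = x
(v(6)*2 + s(-3))*(-7) = (4*2 - 3)*(-7) = (8 - 3)*(-7) = 5*(-7) = -35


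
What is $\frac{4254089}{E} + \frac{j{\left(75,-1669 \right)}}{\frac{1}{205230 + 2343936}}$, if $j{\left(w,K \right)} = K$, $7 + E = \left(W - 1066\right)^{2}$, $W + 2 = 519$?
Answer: $- \frac{1282298265873187}{301394} \approx -4.2546 \cdot 10^{9}$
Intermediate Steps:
$W = 517$ ($W = -2 + 519 = 517$)
$E = 301394$ ($E = -7 + \left(517 - 1066\right)^{2} = -7 + \left(-549\right)^{2} = -7 + 301401 = 301394$)
$\frac{4254089}{E} + \frac{j{\left(75,-1669 \right)}}{\frac{1}{205230 + 2343936}} = \frac{4254089}{301394} - \frac{1669}{\frac{1}{205230 + 2343936}} = 4254089 \cdot \frac{1}{301394} - \frac{1669}{\frac{1}{2549166}} = \frac{4254089}{301394} - 1669 \frac{1}{\frac{1}{2549166}} = \frac{4254089}{301394} - 4254558054 = - \frac{1282298265873187}{301394}$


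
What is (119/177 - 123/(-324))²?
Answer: 44930209/40602384 ≈ 1.1066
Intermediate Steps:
(119/177 - 123/(-324))² = (119*(1/177) - 123*(-1/324))² = (119/177 + 41/108)² = (6703/6372)² = 44930209/40602384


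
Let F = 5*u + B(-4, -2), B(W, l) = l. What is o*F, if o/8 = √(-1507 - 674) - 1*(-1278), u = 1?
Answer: 30672 + 24*I*√2181 ≈ 30672.0 + 1120.8*I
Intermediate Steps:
F = 3 (F = 5*1 - 2 = 5 - 2 = 3)
o = 10224 + 8*I*√2181 (o = 8*(√(-1507 - 674) - 1*(-1278)) = 8*(√(-2181) + 1278) = 8*(I*√2181 + 1278) = 8*(1278 + I*√2181) = 10224 + 8*I*√2181 ≈ 10224.0 + 373.61*I)
o*F = (10224 + 8*I*√2181)*3 = 30672 + 24*I*√2181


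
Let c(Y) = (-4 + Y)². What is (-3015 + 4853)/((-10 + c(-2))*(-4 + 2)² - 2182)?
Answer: -919/1039 ≈ -0.88450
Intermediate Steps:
(-3015 + 4853)/((-10 + c(-2))*(-4 + 2)² - 2182) = (-3015 + 4853)/((-10 + (-4 - 2)²)*(-4 + 2)² - 2182) = 1838/((-10 + (-6)²)*(-2)² - 2182) = 1838/((-10 + 36)*4 - 2182) = 1838/(26*4 - 2182) = 1838/(104 - 2182) = 1838/(-2078) = 1838*(-1/2078) = -919/1039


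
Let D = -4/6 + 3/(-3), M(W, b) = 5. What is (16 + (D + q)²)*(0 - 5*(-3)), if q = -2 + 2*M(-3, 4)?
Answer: 2525/3 ≈ 841.67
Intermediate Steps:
D = -5/3 (D = -4*⅙ + 3*(-⅓) = -⅔ - 1 = -5/3 ≈ -1.6667)
q = 8 (q = -2 + 2*5 = -2 + 10 = 8)
(16 + (D + q)²)*(0 - 5*(-3)) = (16 + (-5/3 + 8)²)*(0 - 5*(-3)) = (16 + (19/3)²)*(0 + 15) = (16 + 361/9)*15 = (505/9)*15 = 2525/3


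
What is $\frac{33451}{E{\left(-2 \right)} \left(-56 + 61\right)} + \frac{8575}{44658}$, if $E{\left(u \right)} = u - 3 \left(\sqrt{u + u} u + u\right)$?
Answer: $\frac{747784879}{4465800} - \frac{100353 i}{200} \approx 167.45 - 501.77 i$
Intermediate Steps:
$E{\left(u \right)} = - 2 u - 3 \sqrt{2} u^{\frac{3}{2}}$ ($E{\left(u \right)} = u - 3 \left(\sqrt{2 u} u + u\right) = u - 3 \left(\sqrt{2} \sqrt{u} u + u\right) = u - 3 \left(\sqrt{2} u^{\frac{3}{2}} + u\right) = u - 3 \left(u + \sqrt{2} u^{\frac{3}{2}}\right) = u - \left(3 u + 3 \sqrt{2} u^{\frac{3}{2}}\right) = - 2 u - 3 \sqrt{2} u^{\frac{3}{2}}$)
$\frac{33451}{E{\left(-2 \right)} \left(-56 + 61\right)} + \frac{8575}{44658} = \frac{33451}{\left(\left(-2\right) \left(-2\right) - 3 \sqrt{2} \left(-2\right)^{\frac{3}{2}}\right) \left(-56 + 61\right)} + \frac{8575}{44658} = \frac{33451}{\left(4 - 3 \sqrt{2} \left(- 2 i \sqrt{2}\right)\right) 5} + 8575 \cdot \frac{1}{44658} = \frac{33451}{\left(4 + 12 i\right) 5} + \frac{8575}{44658} = \frac{33451}{20 + 60 i} + \frac{8575}{44658} = 33451 \frac{20 - 60 i}{4000} + \frac{8575}{44658} = \frac{33451 \left(20 - 60 i\right)}{4000} + \frac{8575}{44658} = \frac{8575}{44658} + \frac{33451 \left(20 - 60 i\right)}{4000}$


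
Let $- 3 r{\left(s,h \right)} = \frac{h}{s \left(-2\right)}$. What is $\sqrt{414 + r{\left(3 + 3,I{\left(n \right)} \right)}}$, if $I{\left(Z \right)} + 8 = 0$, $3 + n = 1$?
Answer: $\frac{14 \sqrt{19}}{3} \approx 20.342$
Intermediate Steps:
$n = -2$ ($n = -3 + 1 = -2$)
$I{\left(Z \right)} = -8$ ($I{\left(Z \right)} = -8 + 0 = -8$)
$r{\left(s,h \right)} = \frac{h}{6 s}$ ($r{\left(s,h \right)} = - \frac{h \frac{1}{s \left(-2\right)}}{3} = - \frac{h \frac{1}{\left(-2\right) s}}{3} = - \frac{h \left(- \frac{1}{2 s}\right)}{3} = - \frac{\left(- \frac{1}{2}\right) h \frac{1}{s}}{3} = \frac{h}{6 s}$)
$\sqrt{414 + r{\left(3 + 3,I{\left(n \right)} \right)}} = \sqrt{414 + \frac{1}{6} \left(-8\right) \frac{1}{3 + 3}} = \sqrt{414 + \frac{1}{6} \left(-8\right) \frac{1}{6}} = \sqrt{414 - \frac{2}{9}} = \sqrt{\frac{3724}{9}} = \frac{14 \sqrt{19}}{3}$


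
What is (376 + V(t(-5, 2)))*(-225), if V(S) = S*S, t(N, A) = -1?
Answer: -84825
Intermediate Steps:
V(S) = S**2
(376 + V(t(-5, 2)))*(-225) = (376 + (-1)**2)*(-225) = (376 + 1)*(-225) = 377*(-225) = -84825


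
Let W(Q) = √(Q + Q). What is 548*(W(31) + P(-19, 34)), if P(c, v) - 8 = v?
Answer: 23016 + 548*√62 ≈ 27331.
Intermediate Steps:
W(Q) = √2*√Q (W(Q) = √(2*Q) = √2*√Q)
P(c, v) = 8 + v
548*(W(31) + P(-19, 34)) = 548*(√2*√31 + (8 + 34)) = 548*(√62 + 42) = 548*(42 + √62) = 23016 + 548*√62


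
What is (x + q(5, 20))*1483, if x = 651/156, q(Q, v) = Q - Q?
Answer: 321811/52 ≈ 6188.7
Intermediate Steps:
q(Q, v) = 0
x = 217/52 (x = 651*(1/156) = 217/52 ≈ 4.1731)
(x + q(5, 20))*1483 = (217/52 + 0)*1483 = (217/52)*1483 = 321811/52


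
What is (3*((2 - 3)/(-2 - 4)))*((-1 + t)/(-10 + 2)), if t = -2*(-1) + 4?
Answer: -5/16 ≈ -0.31250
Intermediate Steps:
t = 6 (t = 2 + 4 = 6)
(3*((2 - 3)/(-2 - 4)))*((-1 + t)/(-10 + 2)) = (3*((2 - 3)/(-2 - 4)))*((-1 + 6)/(-10 + 2)) = (3*(-1/(-6)))*(5/(-8)) = (3*(-1*(-⅙)))*(5*(-⅛)) = (3*(⅙))*(-5/8) = (½)*(-5/8) = -5/16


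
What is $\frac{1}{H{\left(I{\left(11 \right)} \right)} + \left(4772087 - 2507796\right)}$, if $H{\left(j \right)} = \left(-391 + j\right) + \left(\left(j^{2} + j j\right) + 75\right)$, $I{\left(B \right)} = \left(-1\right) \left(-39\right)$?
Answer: $\frac{1}{2267056} \approx 4.411 \cdot 10^{-7}$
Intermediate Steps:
$I{\left(B \right)} = 39$
$H{\left(j \right)} = -316 + j + 2 j^{2}$ ($H{\left(j \right)} = \left(-391 + j\right) + \left(\left(j^{2} + j^{2}\right) + 75\right) = \left(-391 + j\right) + \left(2 j^{2} + 75\right) = \left(-391 + j\right) + \left(75 + 2 j^{2}\right) = -316 + j + 2 j^{2}$)
$\frac{1}{H{\left(I{\left(11 \right)} \right)} + \left(4772087 - 2507796\right)} = \frac{1}{\left(-316 + 39 + 2 \cdot 39^{2}\right) + \left(4772087 - 2507796\right)} = \frac{1}{\left(-316 + 39 + 2 \cdot 1521\right) + \left(4772087 - 2507796\right)} = \frac{1}{\left(-316 + 39 + 3042\right) + 2264291} = \frac{1}{2765 + 2264291} = \frac{1}{2267056}$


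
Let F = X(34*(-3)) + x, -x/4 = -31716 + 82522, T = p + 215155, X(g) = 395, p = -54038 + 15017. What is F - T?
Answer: -378963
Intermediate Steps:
p = -39021
T = 176134 (T = -39021 + 215155 = 176134)
x = -203224 (x = -4*(-31716 + 82522) = -4*50806 = -203224)
F = -202829 (F = 395 - 203224 = -202829)
F - T = -202829 - 1*176134 = -202829 - 176134 = -378963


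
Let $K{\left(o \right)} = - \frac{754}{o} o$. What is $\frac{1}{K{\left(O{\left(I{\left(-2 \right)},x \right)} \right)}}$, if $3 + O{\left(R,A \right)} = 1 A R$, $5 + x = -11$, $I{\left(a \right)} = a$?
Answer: $- \frac{1}{754} \approx -0.0013263$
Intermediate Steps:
$x = -16$ ($x = -5 - 11 = -16$)
$O{\left(R,A \right)} = -3 + A R$ ($O{\left(R,A \right)} = -3 + 1 A R = -3 + A R$)
$K{\left(o \right)} = -754$
$\frac{1}{K{\left(O{\left(I{\left(-2 \right)},x \right)} \right)}} = \frac{1}{-754} = - \frac{1}{754}$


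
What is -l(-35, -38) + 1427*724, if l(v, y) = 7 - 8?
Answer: 1033149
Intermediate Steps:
l(v, y) = -1
-l(-35, -38) + 1427*724 = -1*(-1) + 1427*724 = 1 + 1033148 = 1033149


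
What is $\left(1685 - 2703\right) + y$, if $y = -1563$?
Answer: $-2581$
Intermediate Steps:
$\left(1685 - 2703\right) + y = \left(1685 - 2703\right) - 1563 = -1018 - 1563 = -2581$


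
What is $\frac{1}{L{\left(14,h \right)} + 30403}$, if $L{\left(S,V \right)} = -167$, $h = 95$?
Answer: $\frac{1}{30236} \approx 3.3073 \cdot 10^{-5}$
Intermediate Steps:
$\frac{1}{L{\left(14,h \right)} + 30403} = \frac{1}{-167 + 30403} = \frac{1}{30236}$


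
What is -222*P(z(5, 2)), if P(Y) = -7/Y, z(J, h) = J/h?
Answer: 3108/5 ≈ 621.60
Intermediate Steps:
-222*P(z(5, 2)) = -(-1554)/(5/2) = -(-1554)/(5*(½)) = -(-1554)/5/2 = -(-1554)*2/5 = -222*(-14/5) = 3108/5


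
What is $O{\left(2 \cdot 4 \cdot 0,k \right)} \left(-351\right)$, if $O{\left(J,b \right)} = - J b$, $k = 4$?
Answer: $0$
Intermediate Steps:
$O{\left(J,b \right)} = - J b$
$O{\left(2 \cdot 4 \cdot 0,k \right)} \left(-351\right) = \left(-1\right) 2 \cdot 4 \cdot 0 \cdot 4 \left(-351\right) = \left(-1\right) 8 \cdot 0 \cdot 4 \left(-351\right) = \left(-1\right) 0 \cdot 4 \left(-351\right) = 0 \left(-351\right) = 0$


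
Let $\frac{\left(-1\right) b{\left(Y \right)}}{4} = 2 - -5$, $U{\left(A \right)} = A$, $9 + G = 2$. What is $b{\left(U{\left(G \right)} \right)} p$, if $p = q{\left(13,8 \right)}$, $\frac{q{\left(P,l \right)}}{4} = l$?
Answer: $-896$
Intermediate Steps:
$G = -7$ ($G = -9 + 2 = -7$)
$q{\left(P,l \right)} = 4 l$
$p = 32$ ($p = 4 \cdot 8 = 32$)
$b{\left(Y \right)} = -28$ ($b{\left(Y \right)} = - 4 \left(2 - -5\right) = - 4 \left(2 + 5\right) = \left(-4\right) 7 = -28$)
$b{\left(U{\left(G \right)} \right)} p = \left(-28\right) 32 = -896$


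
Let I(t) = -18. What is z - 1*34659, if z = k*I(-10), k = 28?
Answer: -35163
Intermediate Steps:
z = -504 (z = 28*(-18) = -504)
z - 1*34659 = -504 - 1*34659 = -504 - 34659 = -35163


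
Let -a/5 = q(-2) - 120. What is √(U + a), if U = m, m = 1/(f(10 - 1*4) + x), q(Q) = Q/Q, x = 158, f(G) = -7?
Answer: √13566746/151 ≈ 24.393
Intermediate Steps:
q(Q) = 1
m = 1/151 (m = 1/(-7 + 158) = 1/151 ≈ 0.0066225)
U = 1/151 ≈ 0.0066225
a = 595 (a = -5*(1 - 120) = -5*(-119) = 595)
√(U + a) = √(1/151 + 595) = √(89846/151) = √13566746/151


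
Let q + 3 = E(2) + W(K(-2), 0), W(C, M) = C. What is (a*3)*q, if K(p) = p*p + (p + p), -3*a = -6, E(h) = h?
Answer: -6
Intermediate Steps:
a = 2 (a = -⅓*(-6) = 2)
K(p) = p² + 2*p
q = -1 (q = -3 + (2 - 2*(2 - 2)) = -3 + (2 - 2*0) = -3 + (2 + 0) = -3 + 2 = -1)
(a*3)*q = (2*3)*(-1) = 6*(-1) = -6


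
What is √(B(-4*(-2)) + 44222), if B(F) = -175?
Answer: √44047 ≈ 209.87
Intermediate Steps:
√(B(-4*(-2)) + 44222) = √(-175 + 44222) = √44047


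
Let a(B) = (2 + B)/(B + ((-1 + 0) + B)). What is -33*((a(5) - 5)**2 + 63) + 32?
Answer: -71153/27 ≈ -2635.3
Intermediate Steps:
a(B) = (2 + B)/(-1 + 2*B) (a(B) = (2 + B)/(B + (-1 + B)) = (2 + B)/(-1 + 2*B))
-33*((a(5) - 5)**2 + 63) + 32 = -33*(((2 + 5)/(-1 + 2*5) - 5)**2 + 63) + 32 = -33*((7/(-1 + 10) - 5)**2 + 63) + 32 = -33*((7/9 - 5)**2 + 63) + 32 = -33*((-38/9)**2 + 63) + 32 = -33*(1444/81 + 63) + 32 = -33*6547/81 + 32 = -72017/27 + 32 = -71153/27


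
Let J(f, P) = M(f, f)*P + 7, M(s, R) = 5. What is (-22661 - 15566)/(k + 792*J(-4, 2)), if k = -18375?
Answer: 38227/4911 ≈ 7.7840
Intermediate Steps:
J(f, P) = 7 + 5*P (J(f, P) = 5*P + 7 = 7 + 5*P)
(-22661 - 15566)/(k + 792*J(-4, 2)) = (-22661 - 15566)/(-18375 + 792*(7 + 5*2)) = -38227/(-18375 + 792*(7 + 10)) = -38227/(-18375 + 792*17) = -38227/(-18375 + 13464) = -38227/(-4911) = -38227*(-1/4911) = 38227/4911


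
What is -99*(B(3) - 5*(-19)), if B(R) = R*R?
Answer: -10296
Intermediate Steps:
B(R) = R²
-99*(B(3) - 5*(-19)) = -99*(3² - 5*(-19)) = -99*(9 + 95) = -99*104 = -10296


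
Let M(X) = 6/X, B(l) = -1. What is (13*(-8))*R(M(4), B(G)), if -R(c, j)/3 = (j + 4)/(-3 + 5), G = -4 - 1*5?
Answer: 468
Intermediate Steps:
G = -9 (G = -4 - 5 = -9)
R(c, j) = -6 - 3*j/2 (R(c, j) = -3*(j + 4)/(-3 + 5) = -3*(4 + j)/2 = -3*(2 + j/2) = -6 - 3*j/2)
(13*(-8))*R(M(4), B(G)) = (13*(-8))*(-6 - 3/2*(-1)) = -104*(-6 + 3/2) = -104*(-9/2) = 468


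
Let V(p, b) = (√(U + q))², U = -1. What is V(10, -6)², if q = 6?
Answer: 25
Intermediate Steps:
V(p, b) = 5 (V(p, b) = (√(-1 + 6))² = (√5)² = 5)
V(10, -6)² = 5² = 25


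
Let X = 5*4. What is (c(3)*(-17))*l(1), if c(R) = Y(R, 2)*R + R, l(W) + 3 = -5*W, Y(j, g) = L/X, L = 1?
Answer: 2142/5 ≈ 428.40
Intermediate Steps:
X = 20
Y(j, g) = 1/20
l(W) = -3 - 5*W
c(R) = 21*R/20 (c(R) = R/20 + R = 21*R/20)
(c(3)*(-17))*l(1) = (((21/20)*3)*(-17))*(-3 - 5*1) = ((63/20)*(-17))*(-3 - 5) = -1071/20*(-8) = 2142/5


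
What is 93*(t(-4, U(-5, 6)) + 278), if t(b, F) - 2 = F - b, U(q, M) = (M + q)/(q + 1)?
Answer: 105555/4 ≈ 26389.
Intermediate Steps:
U(q, M) = (M + q)/(1 + q)
t(b, F) = 2 + F - b (t(b, F) = 2 + (F - b) = 2 + F - b)
93*(t(-4, U(-5, 6)) + 278) = 93*((2 + (6 - 5)/(1 - 5) - 1*(-4)) + 278) = 93*((2 + 1/(-4) + 4) + 278) = 93*((2 - ¼*1 + 4) + 278) = 93*((2 - ¼ + 4) + 278) = 93*(23/4 + 278) = 93*(1135/4) = 105555/4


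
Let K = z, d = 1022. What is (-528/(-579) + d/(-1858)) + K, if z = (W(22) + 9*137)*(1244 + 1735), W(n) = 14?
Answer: 666054891342/179297 ≈ 3.7148e+6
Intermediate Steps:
z = 3714813 (z = (14 + 9*137)*(1244 + 1735) = (14 + 1233)*2979 = 1247*2979 = 3714813)
K = 3714813
(-528/(-579) + d/(-1858)) + K = (-528/(-579) + 1022/(-1858)) + 3714813 = (-528*(-1/579) + 1022*(-1/1858)) + 3714813 = (176/193 - 511/929) + 3714813 = 64881/179297 + 3714813 = 666054891342/179297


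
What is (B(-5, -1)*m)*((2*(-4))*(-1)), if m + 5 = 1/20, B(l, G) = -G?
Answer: -198/5 ≈ -39.600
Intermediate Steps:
m = -99/20 (m = -5 + 1/20 = -99/20 ≈ -4.9500)
(B(-5, -1)*m)*((2*(-4))*(-1)) = (-1*(-1)*(-99/20))*((2*(-4))*(-1)) = (1*(-99/20))*(-8*(-1)) = -99/20*8 = -198/5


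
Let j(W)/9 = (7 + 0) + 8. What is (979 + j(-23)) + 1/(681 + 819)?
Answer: 1671001/1500 ≈ 1114.0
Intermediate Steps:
j(W) = 135 (j(W) = 9*((7 + 0) + 8) = 9*(7 + 8) = 9*15 = 135)
(979 + j(-23)) + 1/(681 + 819) = (979 + 135) + 1/(681 + 819) = 1114 + 1/1500 = 1671001/1500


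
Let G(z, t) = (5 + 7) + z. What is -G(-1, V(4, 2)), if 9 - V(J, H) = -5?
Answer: -11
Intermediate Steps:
V(J, H) = 14 (V(J, H) = 9 - 1*(-5) = 9 + 5 = 14)
G(z, t) = 12 + z
-G(-1, V(4, 2)) = -(12 - 1) = -1*11 = -11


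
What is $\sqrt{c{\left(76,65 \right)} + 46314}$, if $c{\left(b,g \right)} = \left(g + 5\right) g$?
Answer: $68 \sqrt{11} \approx 225.53$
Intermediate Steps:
$c{\left(b,g \right)} = g \left(5 + g\right)$ ($c{\left(b,g \right)} = \left(5 + g\right) g = g \left(5 + g\right)$)
$\sqrt{c{\left(76,65 \right)} + 46314} = \sqrt{65 \left(5 + 65\right) + 46314} = \sqrt{65 \cdot 70 + 46314} = \sqrt{4550 + 46314} = \sqrt{50864} = 68 \sqrt{11}$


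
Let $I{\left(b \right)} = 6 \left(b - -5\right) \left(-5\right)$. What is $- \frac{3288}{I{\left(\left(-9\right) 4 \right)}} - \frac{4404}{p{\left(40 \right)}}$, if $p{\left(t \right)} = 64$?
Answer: $- \frac{179423}{2480} \approx -72.348$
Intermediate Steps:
$I{\left(b \right)} = -150 - 30 b$ ($I{\left(b \right)} = 6 \left(b + 5\right) \left(-5\right) = 6 \left(5 + b\right) \left(-5\right) = \left(30 + 6 b\right) \left(-5\right) = -150 - 30 b$)
$- \frac{3288}{I{\left(\left(-9\right) 4 \right)}} - \frac{4404}{p{\left(40 \right)}} = - \frac{3288}{-150 - 30 \left(\left(-9\right) 4\right)} - \frac{4404}{64} = - \frac{3288}{-150 - -1080} - \frac{1101}{16} = - \frac{3288}{-150 + 1080} - \frac{1101}{16} = - \frac{3288}{930} - \frac{1101}{16} = \left(-3288\right) \frac{1}{930} - \frac{1101}{16} = - \frac{548}{155} - \frac{1101}{16} = - \frac{179423}{2480}$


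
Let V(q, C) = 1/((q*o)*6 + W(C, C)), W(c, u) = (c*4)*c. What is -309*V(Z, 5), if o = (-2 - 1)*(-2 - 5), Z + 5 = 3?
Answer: 309/152 ≈ 2.0329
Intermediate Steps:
Z = -2 (Z = -5 + 3 = -2)
W(c, u) = 4*c² (W(c, u) = (4*c)*c = 4*c²)
o = 21 (o = -3*(-7) = 21)
V(q, C) = 1/(4*C² + 126*q) (V(q, C) = 1/((q*21)*6 + 4*C²) = 1/((21*q)*6 + 4*C²) = 1/(126*q + 4*C²) = 1/(4*C² + 126*q))
-309*V(Z, 5) = -309/(2*(2*5² + 63*(-2))) = -309/(2*(2*25 - 126)) = -309/(2*(50 - 126)) = -309/(2*(-76)) = -309*(-1)/(2*76) = -309*(-1/152) = 309/152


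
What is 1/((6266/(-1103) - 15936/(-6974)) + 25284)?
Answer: 3846161/97233273886 ≈ 3.9556e-5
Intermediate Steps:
1/((6266/(-1103) - 15936/(-6974)) + 25284) = 1/((6266*(-1/1103) - 15936*(-1/6974)) + 25284) = 1/((-6266/1103 + 7968/3487) + 25284) = 1/(-13060838/3846161 + 25284) = 1/(97233273886/3846161) = 3846161/97233273886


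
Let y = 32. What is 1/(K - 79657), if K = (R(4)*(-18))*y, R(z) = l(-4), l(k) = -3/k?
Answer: -1/80089 ≈ -1.2486e-5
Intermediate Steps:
R(z) = ¾ (R(z) = -3/(-4) = -3*(-¼) = ¾)
K = -432 (K = ((¾)*(-18))*32 = -27/2*32 = -432)
1/(K - 79657) = 1/(-432 - 79657) = 1/(-80089) = -1/80089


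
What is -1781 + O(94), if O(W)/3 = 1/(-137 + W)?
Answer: -76586/43 ≈ -1781.1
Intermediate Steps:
O(W) = 3/(-137 + W)
-1781 + O(94) = -1781 + 3/(-137 + 94) = -1781 + 3/(-43) = -1781 + 3*(-1/43) = -1781 - 3/43 = -76586/43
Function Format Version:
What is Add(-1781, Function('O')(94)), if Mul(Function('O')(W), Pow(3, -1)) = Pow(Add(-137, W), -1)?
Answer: Rational(-76586, 43) ≈ -1781.1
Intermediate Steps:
Function('O')(W) = Mul(3, Pow(Add(-137, W), -1))
Add(-1781, Function('O')(94)) = Add(-1781, Mul(3, Pow(Add(-137, 94), -1))) = Add(-1781, Mul(3, Pow(-43, -1))) = Add(-1781, Mul(3, Rational(-1, 43))) = Add(-1781, Rational(-3, 43)) = Rational(-76586, 43)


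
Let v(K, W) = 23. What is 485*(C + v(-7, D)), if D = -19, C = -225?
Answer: -97970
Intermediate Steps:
485*(C + v(-7, D)) = 485*(-225 + 23) = 485*(-202) = -97970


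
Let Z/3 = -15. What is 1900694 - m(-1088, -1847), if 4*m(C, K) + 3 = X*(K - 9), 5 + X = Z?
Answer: 7509979/4 ≈ 1.8775e+6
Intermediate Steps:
Z = -45 (Z = 3*(-15) = -45)
X = -50 (X = -5 - 45 = -50)
m(C, K) = 447/4 - 25*K/2 (m(C, K) = -¾ + (-50*(K - 9))/4 = -¾ + (-50*(-9 + K))/4 = -¾ + (450 - 50*K)/4 = -¾ + (225/2 - 25*K/2) = 447/4 - 25*K/2)
1900694 - m(-1088, -1847) = 1900694 - (447/4 - 25/2*(-1847)) = 1900694 - (447/4 + 46175/2) = 1900694 - 1*92797/4 = 1900694 - 92797/4 = 7509979/4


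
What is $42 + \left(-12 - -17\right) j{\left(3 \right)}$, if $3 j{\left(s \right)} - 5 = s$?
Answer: $\frac{166}{3} \approx 55.333$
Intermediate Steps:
$j{\left(s \right)} = \frac{5}{3} + \frac{s}{3}$
$42 + \left(-12 - -17\right) j{\left(3 \right)} = 42 + \left(-12 - -17\right) \left(\frac{5}{3} + \frac{1}{3} \cdot 3\right) = 42 + \left(-12 + 17\right) \left(\frac{5}{3} + 1\right) = 42 + 5 \cdot \frac{8}{3} = 42 + \frac{40}{3} = \frac{166}{3}$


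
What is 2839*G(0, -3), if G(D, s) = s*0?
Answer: 0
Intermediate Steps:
G(D, s) = 0
2839*G(0, -3) = 2839*0 = 0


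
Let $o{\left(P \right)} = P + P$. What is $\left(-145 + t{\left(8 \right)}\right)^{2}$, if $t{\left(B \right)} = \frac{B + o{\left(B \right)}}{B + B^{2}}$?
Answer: $\frac{188356}{9} \approx 20928.0$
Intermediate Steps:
$o{\left(P \right)} = 2 P$
$t{\left(B \right)} = \frac{3 B}{B + B^{2}}$ ($t{\left(B \right)} = \frac{B + 2 B}{B + B^{2}} = \frac{3 B}{B + B^{2}}$)
$\left(-145 + t{\left(8 \right)}\right)^{2} = \left(-145 + \frac{3}{1 + 8}\right)^{2} = \left(-145 + \frac{3}{9}\right)^{2} = \left(-145 + 3 \cdot \frac{1}{9}\right)^{2} = \left(-145 + \frac{1}{3}\right)^{2} = \left(- \frac{434}{3}\right)^{2} = \frac{188356}{9}$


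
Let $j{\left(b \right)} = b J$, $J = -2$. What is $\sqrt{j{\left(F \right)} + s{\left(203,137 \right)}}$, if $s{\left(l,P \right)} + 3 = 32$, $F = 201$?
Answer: $i \sqrt{373} \approx 19.313 i$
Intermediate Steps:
$s{\left(l,P \right)} = 29$ ($s{\left(l,P \right)} = -3 + 32 = 29$)
$j{\left(b \right)} = - 2 b$ ($j{\left(b \right)} = b \left(-2\right) = - 2 b$)
$\sqrt{j{\left(F \right)} + s{\left(203,137 \right)}} = \sqrt{\left(-2\right) 201 + 29} = \sqrt{-402 + 29} = \sqrt{-373} = i \sqrt{373}$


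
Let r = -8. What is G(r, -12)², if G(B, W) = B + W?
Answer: 400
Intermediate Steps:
G(r, -12)² = (-8 - 12)² = (-20)² = 400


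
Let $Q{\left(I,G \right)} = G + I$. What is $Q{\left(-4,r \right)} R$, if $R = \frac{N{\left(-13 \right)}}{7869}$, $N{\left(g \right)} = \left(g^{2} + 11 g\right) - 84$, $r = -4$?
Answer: $\frac{464}{7869} \approx 0.058966$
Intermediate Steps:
$N{\left(g \right)} = -84 + g^{2} + 11 g$
$R = - \frac{58}{7869}$ ($R = \frac{-84 + \left(-13\right)^{2} + 11 \left(-13\right)}{7869} = \left(-84 + 169 - 143\right) \frac{1}{7869} = \left(-58\right) \frac{1}{7869} = - \frac{58}{7869} \approx -0.0073707$)
$Q{\left(-4,r \right)} R = \left(-4 - 4\right) \left(- \frac{58}{7869}\right) = \left(-8\right) \left(- \frac{58}{7869}\right) = \frac{464}{7869}$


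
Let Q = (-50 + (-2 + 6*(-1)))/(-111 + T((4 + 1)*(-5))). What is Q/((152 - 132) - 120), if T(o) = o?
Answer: -29/6800 ≈ -0.0042647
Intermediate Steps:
Q = 29/68 (Q = (-50 + (-2 + 6*(-1)))/(-111 + (4 + 1)*(-5)) = (-50 + (-2 - 6))/(-111 + 5*(-5)) = (-50 - 8)/(-111 - 25) = -58/(-136) = -58*(-1/136) = 29/68 ≈ 0.42647)
Q/((152 - 132) - 120) = 29/(68*((152 - 132) - 120)) = 29/(68*(20 - 120)) = (29/68)/(-100) = (29/68)*(-1/100) = -29/6800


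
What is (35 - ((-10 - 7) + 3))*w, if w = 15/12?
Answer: 245/4 ≈ 61.250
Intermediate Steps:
w = 5/4 (w = 15*(1/12) = 5/4 ≈ 1.2500)
(35 - ((-10 - 7) + 3))*w = (35 - ((-10 - 7) + 3))*(5/4) = (35 - (-17 + 3))*(5/4) = (35 - 1*(-14))*(5/4) = (35 + 14)*(5/4) = 49*(5/4) = 245/4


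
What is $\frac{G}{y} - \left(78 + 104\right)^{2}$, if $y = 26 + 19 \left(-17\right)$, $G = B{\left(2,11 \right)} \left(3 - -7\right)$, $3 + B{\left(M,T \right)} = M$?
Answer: $- \frac{9837818}{297} \approx -33124.0$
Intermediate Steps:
$B{\left(M,T \right)} = -3 + M$
$G = -10$ ($G = \left(-3 + 2\right) \left(3 - -7\right) = - (3 + 7) = \left(-1\right) 10 = -10$)
$y = -297$ ($y = 26 - 323 = -297$)
$\frac{G}{y} - \left(78 + 104\right)^{2} = - \frac{10}{-297} - \left(78 + 104\right)^{2} = \left(-10\right) \left(- \frac{1}{297}\right) - 182^{2} = \frac{10}{297} - 33124 = - \frac{9837818}{297}$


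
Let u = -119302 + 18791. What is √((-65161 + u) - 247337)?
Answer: I*√413009 ≈ 642.66*I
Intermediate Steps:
u = -100511
√((-65161 + u) - 247337) = √((-65161 - 100511) - 247337) = √(-165672 - 247337) = √(-413009) = I*√413009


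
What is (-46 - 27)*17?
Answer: -1241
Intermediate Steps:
(-46 - 27)*17 = -73*17 = -1241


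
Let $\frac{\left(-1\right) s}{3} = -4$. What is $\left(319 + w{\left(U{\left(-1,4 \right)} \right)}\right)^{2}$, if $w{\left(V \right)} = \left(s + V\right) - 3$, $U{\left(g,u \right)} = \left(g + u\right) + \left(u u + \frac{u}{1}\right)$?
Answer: $123201$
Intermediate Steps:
$s = 12$ ($s = \left(-3\right) \left(-4\right) = 12$)
$U{\left(g,u \right)} = g + u^{2} + 2 u$ ($U{\left(g,u \right)} = \left(g + u\right) + \left(u^{2} + u 1\right) = \left(g + u\right) + \left(u^{2} + u\right) = \left(g + u\right) + \left(u + u^{2}\right) = g + u^{2} + 2 u$)
$w{\left(V \right)} = 9 + V$ ($w{\left(V \right)} = \left(12 + V\right) - 3 = 9 + V$)
$\left(319 + w{\left(U{\left(-1,4 \right)} \right)}\right)^{2} = \left(319 + \left(9 + \left(-1 + 4^{2} + 2 \cdot 4\right)\right)\right)^{2} = \left(319 + \left(9 + \left(-1 + 16 + 8\right)\right)\right)^{2} = \left(319 + \left(9 + 23\right)\right)^{2} = \left(319 + 32\right)^{2} = 351^{2} = 123201$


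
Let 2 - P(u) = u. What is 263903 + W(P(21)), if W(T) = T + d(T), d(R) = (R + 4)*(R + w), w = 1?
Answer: 264154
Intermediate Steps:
d(R) = (1 + R)*(4 + R) (d(R) = (R + 4)*(R + 1) = (4 + R)*(1 + R) = (1 + R)*(4 + R))
P(u) = 2 - u
W(T) = 4 + T**2 + 6*T (W(T) = T + (4 + T**2 + 5*T) = 4 + T**2 + 6*T)
263903 + W(P(21)) = 263903 + (4 + (2 - 1*21)**2 + 6*(2 - 1*21)) = 263903 + (4 + (2 - 21)**2 + 6*(2 - 21)) = 263903 + (4 + (-19)**2 + 6*(-19)) = 263903 + (4 + 361 - 114) = 263903 + 251 = 264154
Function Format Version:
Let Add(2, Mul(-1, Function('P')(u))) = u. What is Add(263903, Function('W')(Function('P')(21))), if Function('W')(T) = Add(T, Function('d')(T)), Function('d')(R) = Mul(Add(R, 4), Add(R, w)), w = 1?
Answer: 264154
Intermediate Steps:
Function('d')(R) = Mul(Add(1, R), Add(4, R)) (Function('d')(R) = Mul(Add(R, 4), Add(R, 1)) = Mul(Add(4, R), Add(1, R)) = Mul(Add(1, R), Add(4, R)))
Function('P')(u) = Add(2, Mul(-1, u))
Function('W')(T) = Add(4, Pow(T, 2), Mul(6, T)) (Function('W')(T) = Add(T, Add(4, Pow(T, 2), Mul(5, T))) = Add(4, Pow(T, 2), Mul(6, T)))
Add(263903, Function('W')(Function('P')(21))) = Add(263903, Add(4, Pow(Add(2, Mul(-1, 21)), 2), Mul(6, Add(2, Mul(-1, 21))))) = Add(263903, Add(4, Pow(Add(2, -21), 2), Mul(6, Add(2, -21)))) = Add(263903, Add(4, Pow(-19, 2), Mul(6, -19))) = Add(263903, Add(4, 361, -114)) = Add(263903, 251) = 264154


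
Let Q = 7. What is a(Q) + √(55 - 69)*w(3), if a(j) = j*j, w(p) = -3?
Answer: 49 - 3*I*√14 ≈ 49.0 - 11.225*I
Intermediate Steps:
a(j) = j²
a(Q) + √(55 - 69)*w(3) = 7² + √(55 - 69)*(-3) = 49 + √(-14)*(-3) = 49 + (I*√14)*(-3) = 49 - 3*I*√14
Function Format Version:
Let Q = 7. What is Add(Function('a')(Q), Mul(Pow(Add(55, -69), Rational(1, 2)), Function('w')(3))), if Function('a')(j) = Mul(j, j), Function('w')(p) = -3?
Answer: Add(49, Mul(-3, I, Pow(14, Rational(1, 2)))) ≈ Add(49.000, Mul(-11.225, I))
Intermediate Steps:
Function('a')(j) = Pow(j, 2)
Add(Function('a')(Q), Mul(Pow(Add(55, -69), Rational(1, 2)), Function('w')(3))) = Add(Pow(7, 2), Mul(Pow(Add(55, -69), Rational(1, 2)), -3)) = Add(49, Mul(Pow(-14, Rational(1, 2)), -3)) = Add(49, Mul(Mul(I, Pow(14, Rational(1, 2))), -3)) = Add(49, Mul(-3, I, Pow(14, Rational(1, 2))))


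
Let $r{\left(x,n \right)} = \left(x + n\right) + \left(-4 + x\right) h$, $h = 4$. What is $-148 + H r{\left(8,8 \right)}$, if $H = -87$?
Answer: $-2932$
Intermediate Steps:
$r{\left(x,n \right)} = -16 + n + 5 x$ ($r{\left(x,n \right)} = \left(x + n\right) + \left(-4 + x\right) 4 = \left(n + x\right) + \left(-16 + 4 x\right) = -16 + n + 5 x$)
$-148 + H r{\left(8,8 \right)} = -148 - 87 \left(-16 + 8 + 5 \cdot 8\right) = -148 - 87 \left(-16 + 8 + 40\right) = -148 - 2784 = -2932$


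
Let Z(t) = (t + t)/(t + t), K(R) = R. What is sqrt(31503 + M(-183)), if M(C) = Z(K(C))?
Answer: 4*sqrt(1969) ≈ 177.49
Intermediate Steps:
Z(t) = 1 (Z(t) = (2*t)/((2*t)) = (2*t)*(1/(2*t)) = 1)
M(C) = 1
sqrt(31503 + M(-183)) = sqrt(31503 + 1) = sqrt(31504) = 4*sqrt(1969)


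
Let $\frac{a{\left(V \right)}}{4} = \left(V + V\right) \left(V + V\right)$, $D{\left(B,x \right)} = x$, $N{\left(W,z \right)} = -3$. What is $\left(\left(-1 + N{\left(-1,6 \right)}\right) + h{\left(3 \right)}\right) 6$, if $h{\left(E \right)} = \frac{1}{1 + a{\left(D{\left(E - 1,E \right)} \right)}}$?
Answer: $- \frac{3474}{145} \approx -23.959$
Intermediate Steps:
$a{\left(V \right)} = 16 V^{2}$ ($a{\left(V \right)} = 4 \left(V + V\right) \left(V + V\right) = 4 \cdot 2 V 2 V = 4 \cdot 4 V^{2} = 16 V^{2}$)
$h{\left(E \right)} = \frac{1}{1 + 16 E^{2}}$
$\left(\left(-1 + N{\left(-1,6 \right)}\right) + h{\left(3 \right)}\right) 6 = \left(\left(-1 - 3\right) + \frac{1}{1 + 16 \cdot 3^{2}}\right) 6 = \left(-4 + \frac{1}{1 + 16 \cdot 9}\right) 6 = \left(-4 + \frac{1}{1 + 144}\right) 6 = \left(-4 + \frac{1}{145}\right) 6 = \left(- \frac{579}{145}\right) 6 = - \frac{3474}{145}$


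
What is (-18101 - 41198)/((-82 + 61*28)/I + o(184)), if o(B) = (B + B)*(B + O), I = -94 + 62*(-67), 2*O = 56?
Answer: -41983692/55235057 ≈ -0.76009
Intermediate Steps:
O = 28 (O = (½)*56 = 28)
I = -4248 (I = -94 - 4154 = -4248)
o(B) = 2*B*(28 + B) (o(B) = (B + B)*(B + 28) = (2*B)*(28 + B) = 2*B*(28 + B))
(-18101 - 41198)/((-82 + 61*28)/I + o(184)) = (-18101 - 41198)/((-82 + 61*28)/(-4248) + 2*184*(28 + 184)) = -59299/((-82 + 1708)*(-1/4248) + 2*184*212) = -59299/(1626*(-1/4248) + 78016) = -59299/(-271/708 + 78016) = -59299/55235057/708 = -59299*708/55235057 = -41983692/55235057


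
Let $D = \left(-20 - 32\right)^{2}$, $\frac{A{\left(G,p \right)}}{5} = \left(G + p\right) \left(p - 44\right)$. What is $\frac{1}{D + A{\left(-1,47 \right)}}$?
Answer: $\frac{1}{3394} \approx 0.00029464$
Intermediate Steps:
$A{\left(G,p \right)} = 5 \left(-44 + p\right) \left(G + p\right)$ ($A{\left(G,p \right)} = 5 \left(G + p\right) \left(p - 44\right) = 5 \left(G + p\right) \left(-44 + p\right) = 5 \left(-44 + p\right) \left(G + p\right)$)
$D = 2704$ ($D = \left(-52\right)^{2} = 2704$)
$\frac{1}{D + A{\left(-1,47 \right)}} = \frac{1}{2704 + \left(\left(-220\right) \left(-1\right) - 10340 + 5 \cdot 47^{2} + 5 \left(-1\right) 47\right)} = \frac{1}{2704 + \left(220 - 10340 + 5 \cdot 2209 - 235\right)} = \frac{1}{2704 + \left(220 - 10340 + 11045 - 235\right)} = \frac{1}{2704 + 690} = \frac{1}{3394}$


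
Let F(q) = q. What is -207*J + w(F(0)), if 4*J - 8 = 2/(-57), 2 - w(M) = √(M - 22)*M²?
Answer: -15587/38 ≈ -410.18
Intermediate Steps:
w(M) = 2 - M²*√(-22 + M) (w(M) = 2 - √(M - 22)*M² = 2 - √(-22 + M)*M² = 2 - M²*√(-22 + M))
J = 227/114 (J = 2 + (2/(-57))/4 = 2 + (2*(-1/57))/4 = 2 + (¼)*(-2/57) = 2 - 1/114 = 227/114 ≈ 1.9912)
-207*J + w(F(0)) = -207*227/114 + (2 - 1*0²*√(-22 + 0)) = -15663/38 + (2 - 1*0*√(-22)) = -15663/38 + (2 - 1*0*I*√22) = -15663/38 + (2 + 0) = -15663/38 + 2 = -15587/38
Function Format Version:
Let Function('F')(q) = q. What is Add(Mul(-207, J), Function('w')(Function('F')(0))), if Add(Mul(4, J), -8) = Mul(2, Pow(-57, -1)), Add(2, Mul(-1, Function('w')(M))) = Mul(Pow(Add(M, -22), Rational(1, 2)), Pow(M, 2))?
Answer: Rational(-15587, 38) ≈ -410.18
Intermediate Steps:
Function('w')(M) = Add(2, Mul(-1, Pow(M, 2), Pow(Add(-22, M), Rational(1, 2)))) (Function('w')(M) = Add(2, Mul(-1, Mul(Pow(Add(M, -22), Rational(1, 2)), Pow(M, 2)))) = Add(2, Mul(-1, Mul(Pow(Add(-22, M), Rational(1, 2)), Pow(M, 2)))) = Add(2, Mul(-1, Mul(Pow(M, 2), Pow(Add(-22, M), Rational(1, 2))))) = Add(2, Mul(-1, Pow(M, 2), Pow(Add(-22, M), Rational(1, 2)))))
J = Rational(227, 114) (J = Add(2, Mul(Rational(1, 4), Mul(2, Pow(-57, -1)))) = Add(2, Mul(Rational(1, 4), Mul(2, Rational(-1, 57)))) = Add(2, Mul(Rational(1, 4), Rational(-2, 57))) = Add(2, Rational(-1, 114)) = Rational(227, 114) ≈ 1.9912)
Add(Mul(-207, J), Function('w')(Function('F')(0))) = Add(Mul(-207, Rational(227, 114)), Add(2, Mul(-1, Pow(0, 2), Pow(Add(-22, 0), Rational(1, 2))))) = Add(Rational(-15663, 38), Add(2, Mul(-1, 0, Pow(-22, Rational(1, 2))))) = Add(Rational(-15663, 38), Add(2, Mul(-1, 0, Mul(I, Pow(22, Rational(1, 2)))))) = Add(Rational(-15663, 38), Add(2, 0)) = Add(Rational(-15663, 38), 2) = Rational(-15587, 38)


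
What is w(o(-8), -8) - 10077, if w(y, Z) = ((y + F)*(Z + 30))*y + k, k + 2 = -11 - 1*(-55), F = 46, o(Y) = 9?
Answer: 855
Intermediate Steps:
k = 42 (k = -2 + (-11 - 1*(-55)) = -2 + (-11 + 55) = -2 + 44 = 42)
w(y, Z) = 42 + y*(30 + Z)*(46 + y) (w(y, Z) = ((y + 46)*(Z + 30))*y + 42 = ((46 + y)*(30 + Z))*y + 42 = ((30 + Z)*(46 + y))*y + 42 = y*(30 + Z)*(46 + y) + 42 = 42 + y*(30 + Z)*(46 + y))
w(o(-8), -8) - 10077 = (42 + 30*9² + 1380*9 - 8*9² + 46*(-8)*9) - 10077 = (42 + 30*81 + 12420 - 8*81 - 3312) - 10077 = (42 + 2430 + 12420 - 648 - 3312) - 10077 = 10932 - 10077 = 855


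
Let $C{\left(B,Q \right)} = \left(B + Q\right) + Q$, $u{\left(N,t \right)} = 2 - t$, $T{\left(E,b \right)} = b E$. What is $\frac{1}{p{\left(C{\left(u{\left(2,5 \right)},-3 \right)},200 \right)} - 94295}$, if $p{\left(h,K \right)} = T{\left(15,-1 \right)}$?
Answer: $- \frac{1}{94310} \approx -1.0603 \cdot 10^{-5}$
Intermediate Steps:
$T{\left(E,b \right)} = E b$
$C{\left(B,Q \right)} = B + 2 Q$
$p{\left(h,K \right)} = -15$ ($p{\left(h,K \right)} = 15 \left(-1\right) = -15$)
$\frac{1}{p{\left(C{\left(u{\left(2,5 \right)},-3 \right)},200 \right)} - 94295} = \frac{1}{-15 - 94295} = \frac{1}{-94310} = - \frac{1}{94310}$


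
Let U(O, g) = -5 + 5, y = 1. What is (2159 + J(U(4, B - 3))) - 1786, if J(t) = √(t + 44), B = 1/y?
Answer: 373 + 2*√11 ≈ 379.63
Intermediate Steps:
B = 1 (B = 1/1 = 1)
U(O, g) = 0
J(t) = √(44 + t)
(2159 + J(U(4, B - 3))) - 1786 = (2159 + √(44 + 0)) - 1786 = (2159 + √44) - 1786 = (2159 + 2*√11) - 1786 = 373 + 2*√11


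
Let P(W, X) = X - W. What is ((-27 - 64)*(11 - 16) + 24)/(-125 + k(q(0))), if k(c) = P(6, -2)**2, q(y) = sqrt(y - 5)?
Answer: -479/61 ≈ -7.8525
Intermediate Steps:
q(y) = sqrt(-5 + y)
k(c) = 64 (k(c) = (-2 - 1*6)**2 = (-2 - 6)**2 = (-8)**2 = 64)
((-27 - 64)*(11 - 16) + 24)/(-125 + k(q(0))) = ((-27 - 64)*(11 - 16) + 24)/(-125 + 64) = (-91*(-5) + 24)/(-61) = (455 + 24)*(-1/61) = 479*(-1/61) = -479/61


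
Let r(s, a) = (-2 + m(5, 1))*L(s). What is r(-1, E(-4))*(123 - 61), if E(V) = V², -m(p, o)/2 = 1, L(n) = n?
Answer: 248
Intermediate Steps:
m(p, o) = -2 (m(p, o) = -2*1 = -2)
r(s, a) = -4*s (r(s, a) = (-2 - 2)*s = -4*s)
r(-1, E(-4))*(123 - 61) = (-4*(-1))*(123 - 61) = 4*62 = 248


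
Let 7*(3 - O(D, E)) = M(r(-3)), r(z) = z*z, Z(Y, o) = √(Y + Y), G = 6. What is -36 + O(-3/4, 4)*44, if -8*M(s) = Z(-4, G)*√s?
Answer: 96 + 33*I*√2/7 ≈ 96.0 + 6.667*I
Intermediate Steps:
Z(Y, o) = √2*√Y (Z(Y, o) = √(2*Y) = √2*√Y)
r(z) = z²
M(s) = -I*√2*√s/4 (M(s) = -√2*√(-4)*√s/8 = -√2*(2*I)*√s/8 = -2*I*√2*√s/8 = -I*√2*√s/4)
O(D, E) = 3 + 3*I*√2/28 (O(D, E) = 3 - (-1)*I*√2*√((-3)²)/28 = 3 - (-1)*I*√2*√9/28 = 3 - (-1)*I*√2*3/28 = 3 - (-3)*I*√2/28 = 3 + 3*I*√2/28)
-36 + O(-3/4, 4)*44 = -36 + (3 + 3*I*√2/28)*44 = -36 + (132 + 33*I*√2/7) = 96 + 33*I*√2/7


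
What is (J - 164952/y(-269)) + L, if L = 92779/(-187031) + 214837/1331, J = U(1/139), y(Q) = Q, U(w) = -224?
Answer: 36838358810018/66964392209 ≈ 550.12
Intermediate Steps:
J = -224
L = 40057690098/248938261 (L = 92779*(-1/187031) + 214837*(1/1331) = -92779/187031 + 214837/1331 = 40057690098/248938261 ≈ 160.91)
(J - 164952/y(-269)) + L = (-224 - 164952/(-269)) + 40057690098/248938261 = (-224 - 164952*(-1)/269) + 40057690098/248938261 = (-224 - 1*(-164952/269)) + 40057690098/248938261 = (-224 + 164952/269) + 40057690098/248938261 = 104696/269 + 40057690098/248938261 = 36838358810018/66964392209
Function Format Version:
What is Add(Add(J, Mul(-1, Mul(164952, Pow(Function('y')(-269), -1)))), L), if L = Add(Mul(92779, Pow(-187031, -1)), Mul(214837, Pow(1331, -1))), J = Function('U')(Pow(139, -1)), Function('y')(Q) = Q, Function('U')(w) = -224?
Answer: Rational(36838358810018, 66964392209) ≈ 550.12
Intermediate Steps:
J = -224
L = Rational(40057690098, 248938261) (L = Add(Mul(92779, Rational(-1, 187031)), Mul(214837, Rational(1, 1331))) = Add(Rational(-92779, 187031), Rational(214837, 1331)) = Rational(40057690098, 248938261) ≈ 160.91)
Add(Add(J, Mul(-1, Mul(164952, Pow(Function('y')(-269), -1)))), L) = Add(Add(-224, Mul(-1, Mul(164952, Pow(-269, -1)))), Rational(40057690098, 248938261)) = Add(Add(-224, Mul(-1, Mul(164952, Rational(-1, 269)))), Rational(40057690098, 248938261)) = Add(Add(-224, Mul(-1, Rational(-164952, 269))), Rational(40057690098, 248938261)) = Add(Add(-224, Rational(164952, 269)), Rational(40057690098, 248938261)) = Add(Rational(104696, 269), Rational(40057690098, 248938261)) = Rational(36838358810018, 66964392209)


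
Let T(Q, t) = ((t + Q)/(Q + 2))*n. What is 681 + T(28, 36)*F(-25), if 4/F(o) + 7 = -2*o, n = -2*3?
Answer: 146159/215 ≈ 679.81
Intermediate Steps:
n = -6
T(Q, t) = -6*(Q + t)/(2 + Q) (T(Q, t) = ((t + Q)/(Q + 2))*(-6) = ((Q + t)/(2 + Q))*(-6) = -6*(Q + t)/(2 + Q))
F(o) = 4/(-7 - 2*o)
681 + T(28, 36)*F(-25) = 681 + (6*(-1*28 - 1*36)/(2 + 28))*(-4/(7 + 2*(-25))) = 681 + (6*(-28 - 36)/30)*(-4/(7 - 50)) = 681 + (6*(1/30)*(-64))*(-4/(-43)) = 681 - (-256)*(-1)/(5*43) = 681 - 64/5*4/43 = 681 - 256/215 = 146159/215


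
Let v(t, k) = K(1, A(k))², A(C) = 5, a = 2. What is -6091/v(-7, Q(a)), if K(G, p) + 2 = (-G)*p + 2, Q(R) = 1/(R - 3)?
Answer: -6091/25 ≈ -243.64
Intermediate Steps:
Q(R) = 1/(-3 + R)
K(G, p) = -G*p (K(G, p) = -2 + ((-G)*p + 2) = -2 + (-G*p + 2) = -2 + (2 - G*p) = -G*p)
v(t, k) = 25 (v(t, k) = (-1*1*5)² = (-5)² = 25)
-6091/v(-7, Q(a)) = -6091/25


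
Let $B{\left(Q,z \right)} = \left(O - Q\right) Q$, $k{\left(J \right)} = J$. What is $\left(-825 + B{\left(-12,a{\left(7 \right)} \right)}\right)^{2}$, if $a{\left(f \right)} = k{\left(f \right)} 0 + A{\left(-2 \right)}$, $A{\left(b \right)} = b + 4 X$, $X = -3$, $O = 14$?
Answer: $1292769$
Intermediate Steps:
$A{\left(b \right)} = -12 + b$ ($A{\left(b \right)} = b + 4 \left(-3\right) = b - 12 = -12 + b$)
$a{\left(f \right)} = -14$ ($a{\left(f \right)} = f 0 - 14 = 0 - 14 = -14$)
$B{\left(Q,z \right)} = Q \left(14 - Q\right)$ ($B{\left(Q,z \right)} = \left(14 - Q\right) Q = Q \left(14 - Q\right)$)
$\left(-825 + B{\left(-12,a{\left(7 \right)} \right)}\right)^{2} = \left(-825 - 12 \left(14 - -12\right)\right)^{2} = \left(-825 - 12 \left(14 + 12\right)\right)^{2} = \left(-825 - 312\right)^{2} = \left(-1137\right)^{2} = 1292769$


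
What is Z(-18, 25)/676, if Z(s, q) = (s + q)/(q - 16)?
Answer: 7/6084 ≈ 0.0011506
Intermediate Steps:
Z(s, q) = (q + s)/(-16 + q)
Z(-18, 25)/676 = ((25 - 18)/(-16 + 25))/676 = (7/9)*(1/676) = 7/6084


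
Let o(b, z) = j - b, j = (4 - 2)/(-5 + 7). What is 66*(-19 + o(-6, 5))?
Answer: -792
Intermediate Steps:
j = 1 (j = 2/2 = 2*(1/2) = 1)
o(b, z) = 1 - b
66*(-19 + o(-6, 5)) = 66*(-19 + (1 - 1*(-6))) = 66*(-19 + (1 + 6)) = 66*(-19 + 7) = 66*(-12) = -792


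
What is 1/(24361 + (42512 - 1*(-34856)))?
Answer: 1/101729 ≈ 9.8300e-6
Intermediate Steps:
1/(24361 + (42512 - 1*(-34856))) = 1/(24361 + (42512 + 34856)) = 1/(24361 + 77368) = 1/101729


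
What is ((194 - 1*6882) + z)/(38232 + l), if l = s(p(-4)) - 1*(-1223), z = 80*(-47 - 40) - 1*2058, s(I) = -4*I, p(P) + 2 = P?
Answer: -15706/39479 ≈ -0.39783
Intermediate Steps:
p(P) = -2 + P
z = -9018 (z = 80*(-87) - 2058 = -6960 - 2058 = -9018)
l = 1247 (l = -4*(-2 - 4) - 1*(-1223) = -4*(-6) + 1223 = 24 + 1223 = 1247)
((194 - 1*6882) + z)/(38232 + l) = ((194 - 1*6882) - 9018)/(38232 + 1247) = ((194 - 6882) - 9018)/39479 = (-6688 - 9018)*(1/39479) = -15706*1/39479 = -15706/39479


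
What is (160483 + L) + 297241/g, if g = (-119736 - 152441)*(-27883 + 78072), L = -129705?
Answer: 420436450043193/13660291453 ≈ 30778.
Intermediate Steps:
g = -13660291453 (g = -272177*50189 = -13660291453)
(160483 + L) + 297241/g = (160483 - 129705) + 297241/(-13660291453) = 30778 + 297241*(-1/13660291453) = 30778 - 297241/13660291453 = 420436450043193/13660291453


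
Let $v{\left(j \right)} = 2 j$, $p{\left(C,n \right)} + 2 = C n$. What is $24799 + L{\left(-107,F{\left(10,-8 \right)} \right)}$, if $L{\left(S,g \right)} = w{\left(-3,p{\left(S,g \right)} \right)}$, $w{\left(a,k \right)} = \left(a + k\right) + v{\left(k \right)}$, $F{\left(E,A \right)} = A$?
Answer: $27358$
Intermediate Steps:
$p{\left(C,n \right)} = -2 + C n$
$w{\left(a,k \right)} = a + 3 k$ ($w{\left(a,k \right)} = \left(a + k\right) + 2 k = a + 3 k$)
$L{\left(S,g \right)} = -9 + 3 S g$ ($L{\left(S,g \right)} = -3 + 3 \left(-2 + S g\right) = -3 + \left(-6 + 3 S g\right) = -9 + 3 S g$)
$24799 + L{\left(-107,F{\left(10,-8 \right)} \right)} = 24799 - \left(9 + 321 \left(-8\right)\right) = 24799 + \left(-9 + 2568\right) = 24799 + 2559 = 27358$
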